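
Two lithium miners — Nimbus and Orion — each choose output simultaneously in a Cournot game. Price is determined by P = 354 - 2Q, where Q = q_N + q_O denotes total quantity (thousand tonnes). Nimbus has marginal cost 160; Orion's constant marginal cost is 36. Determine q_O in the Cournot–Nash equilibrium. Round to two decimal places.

73.67

Nimbus's profit: π_N = (354 - 2Q)q_N - (160q_N). Setting ∂π_N/∂q_N = 0: 194 - 4q_N - 2(q_O) = 0.
Orion's profit: π_O = (354 - 2Q)q_O - (36q_O). Setting ∂π_O/∂q_O = 0: 318 - 4q_O - 2(q_N) = 0.
Best responses: q_N = (194 - 2q_O)/4, q_O = (318 - 2q_N)/4.
Substituting one into the other gives q_N = 35/3 and q_O = 221/3.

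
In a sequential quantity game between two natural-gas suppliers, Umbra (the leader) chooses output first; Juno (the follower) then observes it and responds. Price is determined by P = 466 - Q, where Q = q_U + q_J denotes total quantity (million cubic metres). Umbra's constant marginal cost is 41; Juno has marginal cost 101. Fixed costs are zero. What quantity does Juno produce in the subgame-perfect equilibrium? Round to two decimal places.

The follower Juno best-responds to any q_U: π_J = (466 - Q)q_J - 101q_J.
Follower FOC: 365 - q_U - 2q_J = 0, so q_J(q_U) = (365 - q_U)/2.
Umbra substitutes q_J(q_U) into its own profit: π_U = q_U(466 - q_U - (365 - q_U)/2) - 41q_U = (567/2 - (1/2)q_U)q_U - 41q_U.
Leader FOC: 485/2 - q_U = 0, so q_U = 485/2.
Then q_J = (365 - 485/2)/2 = 245/4.

61.25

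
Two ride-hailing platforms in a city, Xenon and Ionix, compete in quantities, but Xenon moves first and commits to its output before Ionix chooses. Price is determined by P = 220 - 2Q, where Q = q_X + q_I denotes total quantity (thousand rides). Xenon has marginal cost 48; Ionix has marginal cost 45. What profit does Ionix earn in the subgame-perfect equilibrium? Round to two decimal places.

1023.78

Solve by backward induction. Given q_X, the follower Ionix maximises π_I = (220 - 2q_X - 2q_I)q_I - 45q_I.
Setting the follower's marginal profit to zero, 175 - 2q_X - 4q_I = 0, i.e. q_I = (175 - 2q_X)/4.
Xenon substitutes q_I(q_X) into its own profit: π_X = q_X(220 - 2q_X - (175 - 2q_X)/2) - 48q_X = (265/2 - q_X)q_X - 48q_X.
Maximising: ∂π_X/∂q_X = 169/2 - 2q_X = 0, giving q_X = 169/4.
Then q_I = (175 - 2·(169/4))/4 = 181/8.
Price P = 220 - 2·(519/8) = 361/4.
Ionix's profit: (361/4 - 45)·(181/8) = 1023.7813.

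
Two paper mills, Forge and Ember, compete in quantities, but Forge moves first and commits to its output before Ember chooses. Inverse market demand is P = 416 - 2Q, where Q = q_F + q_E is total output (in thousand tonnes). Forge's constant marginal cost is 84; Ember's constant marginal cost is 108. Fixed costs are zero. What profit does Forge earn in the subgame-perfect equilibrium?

7921

Solve by backward induction. Given q_F, the follower Ember maximises π_E = (416 - 2q_F - 2q_E)q_E - 108q_E.
Follower FOC: 308 - 2q_F - 4q_E = 0, so q_E(q_F) = (308 - 2q_F)/4.
Forge substitutes q_E(q_F) into its own profit: π_F = q_F(416 - 2q_F - (308 - 2q_F)/2) - 84q_F = (262 - q_F)q_F - 84q_F.
Leader FOC: 178 - 2q_F = 0, so q_F = 89.
Then q_E = (308 - 2·89)/4 = 65/2.
Price P = 416 - 2·(243/2) = 173.
Forge's profit: (173 - 84)·89 = 7921.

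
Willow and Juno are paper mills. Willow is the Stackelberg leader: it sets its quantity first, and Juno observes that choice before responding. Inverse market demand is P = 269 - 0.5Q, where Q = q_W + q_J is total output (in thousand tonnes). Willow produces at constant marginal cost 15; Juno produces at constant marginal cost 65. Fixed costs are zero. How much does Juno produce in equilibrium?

The follower Juno best-responds to any q_W: π_J = (269 - 0.5Q)q_J - 65q_J.
Follower FOC: 204 - (1/2)q_W - q_J = 0, so q_J(q_W) = (204 - (1/2)q_W).
Willow substitutes q_J(q_W) into its own profit: π_W = q_W(269 - (1/2)q_W - (204 - (1/2)q_W)/2) - 15q_W = (167 - (1/4)q_W)q_W - 15q_W.
The leader's first-order condition 152 - (1/2)q_W = 0 yields q_W = 304.
Then q_J = (204 - (1/2)·304) = 52.

52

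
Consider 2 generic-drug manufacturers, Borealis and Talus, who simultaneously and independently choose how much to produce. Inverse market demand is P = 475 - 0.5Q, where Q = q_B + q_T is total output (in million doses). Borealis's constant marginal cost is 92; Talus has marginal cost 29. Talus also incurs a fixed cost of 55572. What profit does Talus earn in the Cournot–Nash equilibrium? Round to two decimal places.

Borealis's profit: π_B = (475 - 0.5Q)q_B - (92q_B). Setting ∂π_B/∂q_B = 0: 383 - q_B - (1/2)(q_T) = 0.
Talus's profit: π_T = (475 - 0.5Q)q_T - (29q_T). Setting ∂π_T/∂q_T = 0: 446 - q_T - (1/2)(q_B) = 0.
Best responses: q_B = (383 - (1/2)q_T), q_T = (446 - (1/2)q_B).
Solving the pair: q_B = 640/3, q_T = 1018/3.
Price P = 475 - (1/2)·(1658/3) = 596/3.
Talus's profit: (596/3 - 29)·(1018/3) - 55572 = 2001.5556.

2001.56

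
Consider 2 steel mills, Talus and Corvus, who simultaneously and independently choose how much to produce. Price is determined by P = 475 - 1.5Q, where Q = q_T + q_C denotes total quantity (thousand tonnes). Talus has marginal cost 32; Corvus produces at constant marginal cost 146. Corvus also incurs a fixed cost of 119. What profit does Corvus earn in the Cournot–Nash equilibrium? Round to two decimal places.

Talus's profit: π_T = (475 - 1.5Q)q_T - (32q_T). Setting ∂π_T/∂q_T = 0: 443 - 3q_T - (3/2)(q_C) = 0.
Corvus's first-order condition: 329 - 3q_C - (3/2)(q_T) = 0.
Best responses: q_T = (443 - (3/2)q_C)/3, q_C = (329 - (3/2)q_T)/3.
Substituting one into the other gives q_T = 1114/9 and q_C = 430/9.
Price P = 475 - (3/2)·(1544/9) = 653/3.
Corvus's profit: (653/3 - 146)·(430/9) - 119 = 3305.0741.

3305.07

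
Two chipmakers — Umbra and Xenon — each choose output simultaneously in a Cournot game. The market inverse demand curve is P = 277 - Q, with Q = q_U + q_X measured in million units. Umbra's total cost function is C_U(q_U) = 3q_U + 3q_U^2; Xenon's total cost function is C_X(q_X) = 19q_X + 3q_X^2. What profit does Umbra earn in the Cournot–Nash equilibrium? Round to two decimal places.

3769.57

Umbra's profit: π_U = (277 - Q)q_U - (3q_U + 3q_U²). Setting ∂π_U/∂q_U = 0: 274 - 8q_U - (q_X) = 0.
Xenon's first-order condition: 258 - 8q_X - (q_U) = 0.
So q_U = (274 - q_X)/8 and q_X = (258 - q_U)/8.
Substituting one into the other gives q_U = 1934/63 and q_X = 1790/63.
Price P = 277 - 532/9 = 1961/9.
Umbra's profit: (1961/9)·(1934/63) - 3·(1934/63) - 3(1934/63)² = 3769.5702.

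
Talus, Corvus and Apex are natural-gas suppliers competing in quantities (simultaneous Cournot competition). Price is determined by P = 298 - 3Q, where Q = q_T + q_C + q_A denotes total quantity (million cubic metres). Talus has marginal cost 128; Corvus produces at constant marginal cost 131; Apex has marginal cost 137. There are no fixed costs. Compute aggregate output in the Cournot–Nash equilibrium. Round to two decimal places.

41.50

Talus's profit: π_T = (298 - 3Q)q_T - (128q_T). Setting ∂π_T/∂q_T = 0: 170 - 6q_T - 3(q_C + q_A) = 0.
Corvus's profit: π_C = (298 - 3Q)q_C - (131q_C). Setting ∂π_C/∂q_C = 0: 167 - 6q_C - 3(q_T + q_A) = 0.
Apex's profit: π_A = (298 - 3Q)q_A - (137q_A). Setting ∂π_A/∂q_A = 0: 161 - 6q_A - 3(q_T + q_C) = 0.
Summing all 3 equations gives 498 − 12Q = 0, hence Q = 83/2.
Back-substituting: q_T = (170 − 249/2)/3 = 91/6, q_C = (167 − 249/2)/3 = 85/6, q_A = (161 − 249/2)/3 = 73/6.
Total output Q = 91/6 + 85/6 + 73/6 = 83/2.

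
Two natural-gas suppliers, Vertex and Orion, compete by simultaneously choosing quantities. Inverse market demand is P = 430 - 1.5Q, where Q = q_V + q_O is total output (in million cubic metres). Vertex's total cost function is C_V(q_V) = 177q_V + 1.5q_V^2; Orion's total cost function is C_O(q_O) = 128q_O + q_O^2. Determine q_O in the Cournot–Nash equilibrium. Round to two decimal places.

51.62

Vertex's profit: π_V = (430 - 1.5Q)q_V - (177q_V + (3/2)q_V²). Setting ∂π_V/∂q_V = 0: 253 - 6q_V - (3/2)(q_O) = 0.
Orion's first-order condition: 302 - 5q_O - (3/2)(q_V) = 0.
So q_V = (253 - (3/2)q_O)/6 and q_O = (302 - (3/2)q_V)/5.
Substituting one into the other gives q_V = 29.2613 and q_O = 1910/37.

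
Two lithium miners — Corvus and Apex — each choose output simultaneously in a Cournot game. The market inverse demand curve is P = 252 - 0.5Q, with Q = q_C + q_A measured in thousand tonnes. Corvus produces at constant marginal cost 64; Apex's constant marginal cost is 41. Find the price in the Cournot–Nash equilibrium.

Corvus's profit: π_C = (252 - 0.5Q)q_C - (64q_C). Setting ∂π_C/∂q_C = 0: 188 - q_C - (1/2)(q_A) = 0.
Apex's profit: π_A = (252 - 0.5Q)q_A - (41q_A). Setting ∂π_A/∂q_A = 0: 211 - q_A - (1/2)(q_C) = 0.
Rearranging gives the reaction functions q_C = (188 - (1/2)q_A) and q_A = (211 - (1/2)q_C).
Solving the pair: q_C = 110, q_A = 156.
Total output Q = 266, so price P = 252 - (1/2)·266 = 119.

119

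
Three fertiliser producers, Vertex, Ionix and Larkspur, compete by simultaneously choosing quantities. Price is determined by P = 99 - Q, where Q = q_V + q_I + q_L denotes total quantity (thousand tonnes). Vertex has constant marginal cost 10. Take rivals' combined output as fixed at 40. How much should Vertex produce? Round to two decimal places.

With rivals' combined output fixed at 40, Vertex's profit is π_V = (99 - 40 - q_V)q_V - (10q_V) = (59 - q_V)q_V - (10q_V).
∂π_V/∂q_V = 49 - 2q_V = 0, so q_V = 49/2.

24.50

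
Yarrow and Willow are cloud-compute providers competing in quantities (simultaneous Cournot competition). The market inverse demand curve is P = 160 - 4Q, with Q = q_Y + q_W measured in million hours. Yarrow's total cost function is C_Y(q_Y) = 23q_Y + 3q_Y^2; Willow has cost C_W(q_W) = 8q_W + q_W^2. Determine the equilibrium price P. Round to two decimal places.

Yarrow's profit: π_Y = (160 - 4Q)q_Y - (23q_Y + 3q_Y²). Setting ∂π_Y/∂q_Y = 0: 137 - 14q_Y - 4(q_W) = 0.
Willow's profit: π_W = (160 - 4Q)q_W - (8q_W + q_W²). Setting ∂π_W/∂q_W = 0: 152 - 10q_W - 4(q_Y) = 0.
Rearranging gives the reaction functions q_Y = (137 - 4q_W)/14 and q_W = (152 - 4q_Y)/10.
Substituting one into the other gives q_Y = 381/62 and q_W = 395/31.
Total output Q = 1171/62, so price P = 160 - 4·(1171/62) = 84.4516.

84.45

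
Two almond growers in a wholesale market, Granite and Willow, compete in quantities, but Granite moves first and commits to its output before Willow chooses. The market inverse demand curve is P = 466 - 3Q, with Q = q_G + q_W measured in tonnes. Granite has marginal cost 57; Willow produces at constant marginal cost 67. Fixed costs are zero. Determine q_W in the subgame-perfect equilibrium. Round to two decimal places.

Solve by backward induction. Given q_G, the follower Willow maximises π_W = (466 - 3q_G - 3q_W)q_W - 67q_W.
Setting the follower's marginal profit to zero, 399 - 3q_G - 6q_W = 0, i.e. q_W = (399 - 3q_G)/6.
The leader anticipates this reaction. Substituting into P = 466 - 3Q gives P = 533/2 - (3/2)q_G, so π_G = (533/2 - (3/2)q_G)q_G - 57q_G.
Leader FOC: 419/2 - 3q_G = 0, so q_G = 419/6.
Then q_W = (399 - 3·(419/6))/6 = 379/12.

31.58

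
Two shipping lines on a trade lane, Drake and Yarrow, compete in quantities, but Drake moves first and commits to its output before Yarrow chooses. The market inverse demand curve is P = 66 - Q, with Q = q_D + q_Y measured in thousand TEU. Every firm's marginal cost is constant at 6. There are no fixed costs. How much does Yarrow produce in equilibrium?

15

The follower Yarrow best-responds to any q_D: π_Y = (66 - Q)q_Y - 6q_Y.
Follower FOC: 60 - q_D - 2q_Y = 0, so q_Y(q_D) = (60 - q_D)/2.
The leader anticipates this reaction. Substituting into P = 66 - Q gives P = 36 - (1/2)q_D, so π_D = (36 - (1/2)q_D)q_D - 6q_D.
Leader FOC: 30 - q_D = 0, so q_D = 30.
Then q_Y = (60 - 30)/2 = 15.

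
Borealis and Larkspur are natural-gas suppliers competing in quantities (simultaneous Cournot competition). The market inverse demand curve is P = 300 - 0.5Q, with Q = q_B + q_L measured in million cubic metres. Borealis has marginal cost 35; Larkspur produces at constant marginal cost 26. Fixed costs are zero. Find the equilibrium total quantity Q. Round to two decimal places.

Borealis's profit: π_B = (300 - 0.5Q)q_B - (35q_B). Setting ∂π_B/∂q_B = 0: 265 - q_B - (1/2)(q_L) = 0.
Larkspur's profit: π_L = (300 - 0.5Q)q_L - (26q_L). Setting ∂π_L/∂q_L = 0: 274 - q_L - (1/2)(q_B) = 0.
So q_B = (265 - (1/2)q_L) and q_L = (274 - (1/2)q_B).
Substituting one into the other gives q_B = 512/3 and q_L = 566/3.
Total output Q = 512/3 + 566/3 = 1078/3.

359.33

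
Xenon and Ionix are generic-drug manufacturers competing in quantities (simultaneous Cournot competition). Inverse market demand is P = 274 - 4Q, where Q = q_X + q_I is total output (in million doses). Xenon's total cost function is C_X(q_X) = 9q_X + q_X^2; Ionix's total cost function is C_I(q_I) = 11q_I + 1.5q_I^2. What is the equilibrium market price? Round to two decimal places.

127.91

Xenon's profit: π_X = (274 - 4Q)q_X - (9q_X + q_X²). Setting ∂π_X/∂q_X = 0: 265 - 10q_X - 4(q_I) = 0.
Ionix's profit: π_I = (274 - 4Q)q_I - (11q_I + (3/2)q_I²). Setting ∂π_I/∂q_I = 0: 263 - 11q_I - 4(q_X) = 0.
Best responses: q_X = (265 - 4q_I)/10, q_I = (263 - 4q_X)/11.
Solving the pair: q_X = 1863/94, q_I = 785/47.
Total output Q = 36.5213, so price P = 274 - 4·36.5213 = 127.9149.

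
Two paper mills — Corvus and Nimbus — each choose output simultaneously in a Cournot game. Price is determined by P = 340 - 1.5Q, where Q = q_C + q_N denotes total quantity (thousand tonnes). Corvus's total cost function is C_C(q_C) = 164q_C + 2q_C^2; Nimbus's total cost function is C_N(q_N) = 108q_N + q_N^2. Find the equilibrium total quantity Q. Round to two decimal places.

57.77

Corvus's profit: π_C = (340 - 1.5Q)q_C - (164q_C + 2q_C²). Setting ∂π_C/∂q_C = 0: 176 - 7q_C - (3/2)(q_N) = 0.
Nimbus's profit: π_N = (340 - 1.5Q)q_N - (108q_N + q_N²). Setting ∂π_N/∂q_N = 0: 232 - 5q_N - (3/2)(q_C) = 0.
So q_C = (176 - (3/2)q_N)/7 and q_N = (232 - (3/2)q_C)/5.
Substituting one into the other gives q_C = 16.2443 and q_N = 41.5267.
Total output Q = 16.2443 + 41.5267 = 57.7710.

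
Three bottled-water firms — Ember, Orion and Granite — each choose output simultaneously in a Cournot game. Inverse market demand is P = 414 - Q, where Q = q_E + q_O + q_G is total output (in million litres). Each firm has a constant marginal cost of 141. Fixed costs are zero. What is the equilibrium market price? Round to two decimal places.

209.25

A representative firm's profit is π_i = q_i(414 - Q) - 141q_i.
Setting ∂π_i/∂q_i = 0 with rivals' quantities fixed: 273 - 2q_i - Σ_{j≠i} q_j = 0.
With identical firms every q_j equals q_i, so Σ_{j≠i} q_j = 2q_i and 273 = 4q_i, giving q_i = 273/4.
Total output Q = 819/4, so price P = 414 - 819/4 = 837/4.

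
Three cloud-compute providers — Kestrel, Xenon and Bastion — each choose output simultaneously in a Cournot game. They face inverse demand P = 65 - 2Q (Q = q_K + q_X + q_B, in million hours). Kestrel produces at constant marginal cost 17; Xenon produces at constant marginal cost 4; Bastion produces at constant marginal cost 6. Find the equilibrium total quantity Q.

Kestrel's profit: π_K = (65 - 2Q)q_K - (17q_K). Setting ∂π_K/∂q_K = 0: 48 - 4q_K - 2(q_X + q_B) = 0.
Xenon's first-order condition: 61 - 4q_X - 2(q_K + q_B) = 0.
Bastion's profit: π_B = (65 - 2Q)q_B - (6q_B). Setting ∂π_B/∂q_B = 0: 59 - 4q_B - 2(q_K + q_X) = 0.
Adding the 3 first-order conditions: 168 − 8Q = 0, so Q = 21.
Back-substituting: q_K = (48 − 42)/2 = 3, q_X = (61 − 42)/2 = 19/2, q_B = (59 − 42)/2 = 17/2.
Total output Q = 3 + 19/2 + 17/2 = 21.

21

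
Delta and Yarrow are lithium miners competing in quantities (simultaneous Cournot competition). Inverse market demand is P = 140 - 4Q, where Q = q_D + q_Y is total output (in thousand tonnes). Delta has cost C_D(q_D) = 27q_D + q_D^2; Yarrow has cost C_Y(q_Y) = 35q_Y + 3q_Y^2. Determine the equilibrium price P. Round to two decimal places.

Delta's profit: π_D = (140 - 4Q)q_D - (27q_D + q_D²). Setting ∂π_D/∂q_D = 0: 113 - 10q_D - 4(q_Y) = 0.
Yarrow's first-order condition: 105 - 14q_Y - 4(q_D) = 0.
Rearranging gives the reaction functions q_D = (113 - 4q_Y)/10 and q_Y = (105 - 4q_D)/14.
Substituting one into the other gives q_D = 581/62 and q_Y = 299/62.
Total output Q = 440/31, so price P = 140 - 4·(440/31) = 83.2258.

83.23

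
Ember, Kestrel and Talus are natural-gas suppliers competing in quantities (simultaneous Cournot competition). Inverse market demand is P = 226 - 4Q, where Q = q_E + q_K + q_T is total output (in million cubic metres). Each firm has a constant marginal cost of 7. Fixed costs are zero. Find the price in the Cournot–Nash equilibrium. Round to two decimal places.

A representative firm's profit is π_i = q_i(226 - 4Q) - 7q_i.
First-order condition (treating rivals' output as given): 219 - 8q_i - 4·Σ_{j≠i} q_j = 0.
With identical firms every q_j equals q_i, so Σ_{j≠i} q_j = 2q_i and 219 = 16q_i, giving q_i = 219/16.
Total output Q = 657/16, so price P = 226 - 4·(657/16) = 247/4.

61.75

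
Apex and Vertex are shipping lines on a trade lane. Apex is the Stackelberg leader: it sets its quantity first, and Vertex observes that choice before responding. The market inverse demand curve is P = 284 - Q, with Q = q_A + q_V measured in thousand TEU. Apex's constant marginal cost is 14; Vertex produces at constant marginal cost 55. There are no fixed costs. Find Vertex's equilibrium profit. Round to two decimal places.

The follower Vertex best-responds to any q_A: π_V = (284 - Q)q_V - 55q_V.
Setting the follower's marginal profit to zero, 229 - q_A - 2q_V = 0, i.e. q_V = (229 - q_A)/2.
The leader anticipates this reaction. Substituting into P = 284 - Q gives P = 339/2 - (1/2)q_A, so π_A = (339/2 - (1/2)q_A)q_A - 14q_A.
Maximising: ∂π_A/∂q_A = 311/2 - q_A = 0, giving q_A = 311/2.
Then q_V = (229 - 311/2)/2 = 147/4.
Price P = 284 - 769/4 = 367/4.
Vertex's profit: (367/4 - 55)·(147/4) = 1350.5625.

1350.56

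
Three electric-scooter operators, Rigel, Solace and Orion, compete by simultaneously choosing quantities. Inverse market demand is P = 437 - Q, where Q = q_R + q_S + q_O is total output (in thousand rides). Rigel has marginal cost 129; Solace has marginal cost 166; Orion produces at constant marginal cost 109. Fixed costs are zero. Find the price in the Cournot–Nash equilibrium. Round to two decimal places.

210.25

Rigel's profit: π_R = (437 - Q)q_R - (129q_R). Setting ∂π_R/∂q_R = 0: 308 - 2q_R - (q_S + q_O) = 0.
Solace's first-order condition: 271 - 2q_S - (q_R + q_O) = 0.
Orion's first-order condition: 328 - 2q_O - (q_R + q_S) = 0.
Adding the 3 conditions: 907 − 2Q − 2Q = 0, i.e. Q = 907/4.
Back-substituting: q_R = (308 − 907/4) = 325/4, q_S = (271 − 907/4) = 177/4, q_O = (328 − 907/4) = 405/4.
Total output Q = 907/4, so price P = 437 - 907/4 = 841/4.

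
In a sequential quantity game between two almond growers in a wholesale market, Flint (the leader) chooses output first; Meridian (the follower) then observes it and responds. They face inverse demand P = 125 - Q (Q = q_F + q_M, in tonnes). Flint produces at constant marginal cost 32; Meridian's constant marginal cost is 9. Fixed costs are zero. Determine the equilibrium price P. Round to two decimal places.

49.50

Solve by backward induction. Given q_F, the follower Meridian maximises π_M = (125 - q_F - q_M)q_M - 9q_M.
∂π_M/∂q_M = 116 - q_F - 2q_M = 0 gives the reaction function q_M = (116 - q_F)/2.
Flint substitutes q_M(q_F) into its own profit: π_F = q_F(125 - q_F - (116 - q_F)/2) - 32q_F = (67 - (1/2)q_F)q_F - 32q_F.
The leader's first-order condition 35 - q_F = 0 yields q_F = 35.
Then q_M = (116 - 35)/2 = 81/2.
Total output Q = 151/2, so price P = 125 - 151/2 = 99/2.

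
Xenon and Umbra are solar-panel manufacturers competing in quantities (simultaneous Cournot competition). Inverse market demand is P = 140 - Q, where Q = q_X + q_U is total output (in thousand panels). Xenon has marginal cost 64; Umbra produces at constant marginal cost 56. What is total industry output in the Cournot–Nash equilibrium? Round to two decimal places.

Xenon's profit: π_X = (140 - Q)q_X - (64q_X). Setting ∂π_X/∂q_X = 0: 76 - 2q_X - (q_U) = 0.
Umbra's first-order condition: 84 - 2q_U - (q_X) = 0.
Best responses: q_X = (76 - q_U)/2, q_U = (84 - q_X)/2.
Solving the pair: q_X = 68/3, q_U = 92/3.
Total output Q = 68/3 + 92/3 = 160/3.

53.33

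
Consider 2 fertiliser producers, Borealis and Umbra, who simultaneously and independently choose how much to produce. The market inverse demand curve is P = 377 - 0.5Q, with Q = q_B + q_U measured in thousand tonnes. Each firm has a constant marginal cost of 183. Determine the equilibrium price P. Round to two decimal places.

A representative firm's profit is π_i = q_i(377 - 0.5Q) - 183q_i.
First-order condition (treating rivals' output as given): 194 - q_i - (1/2)q_j = 0.
With identical firms every q_j equals q_i, so q_j = q_i and 194 = (3/2)q_i, giving q_i = 388/3.
Total output Q = 776/3, so price P = 377 - (1/2)·(776/3) = 743/3.

247.67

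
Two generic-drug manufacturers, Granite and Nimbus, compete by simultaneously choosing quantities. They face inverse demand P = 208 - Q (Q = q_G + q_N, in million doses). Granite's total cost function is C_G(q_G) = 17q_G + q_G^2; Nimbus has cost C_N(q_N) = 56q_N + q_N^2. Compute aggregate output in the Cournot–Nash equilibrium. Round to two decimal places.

Granite's profit: π_G = (208 - Q)q_G - (17q_G + q_G²). Setting ∂π_G/∂q_G = 0: 191 - 4q_G - (q_N) = 0.
Nimbus's profit: π_N = (208 - Q)q_N - (56q_N + q_N²). Setting ∂π_N/∂q_N = 0: 152 - 4q_N - (q_G) = 0.
So q_G = (191 - q_N)/4 and q_N = (152 - q_G)/4.
Solving the pair: q_G = 204/5, q_N = 139/5.
Total output Q = 204/5 + 139/5 = 343/5.

68.60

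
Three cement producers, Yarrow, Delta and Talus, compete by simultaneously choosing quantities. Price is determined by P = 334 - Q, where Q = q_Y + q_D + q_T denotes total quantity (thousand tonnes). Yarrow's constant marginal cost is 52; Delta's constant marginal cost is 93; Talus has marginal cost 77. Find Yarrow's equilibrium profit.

7569

Yarrow's profit: π_Y = (334 - Q)q_Y - (52q_Y). Setting ∂π_Y/∂q_Y = 0: 282 - 2q_Y - (q_D + q_T) = 0.
Delta's first-order condition: 241 - 2q_D - (q_Y + q_T) = 0.
Talus's profit: π_T = (334 - Q)q_T - (77q_T). Setting ∂π_T/∂q_T = 0: 257 - 2q_T - (q_Y + q_D) = 0.
Summing all 3 equations gives 780 − 4Q = 0, hence Q = 195.
Back-substituting: q_Y = (282 − 195) = 87, q_D = (241 − 195) = 46, q_T = (257 − 195) = 62.
Price P = 334 - 195 = 139.
Yarrow's profit: (139 - 52)·87 = 7569.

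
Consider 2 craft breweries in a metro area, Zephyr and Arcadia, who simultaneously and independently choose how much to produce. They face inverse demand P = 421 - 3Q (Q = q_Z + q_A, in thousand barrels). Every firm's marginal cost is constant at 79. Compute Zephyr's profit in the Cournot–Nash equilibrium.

4332

A representative firm's profit is π_i = q_i(421 - 3Q) - 79q_i.
First-order condition (treating rivals' output as given): 342 - 6q_i - 3q_j = 0.
With identical firms every q_j equals q_i, so q_j = q_i and 342 = 9q_i, giving q_i = 38.
Price P = 421 - 3·76 = 193.
Zephyr's profit: (193 - 79)·38 = 4332.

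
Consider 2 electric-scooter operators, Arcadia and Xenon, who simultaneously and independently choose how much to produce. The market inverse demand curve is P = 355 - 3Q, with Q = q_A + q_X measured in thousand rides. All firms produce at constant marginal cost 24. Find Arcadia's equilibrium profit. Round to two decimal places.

4057.81

Each firm earns π_i = (355 - 3Q)q_i - 24q_i.
Setting ∂π_i/∂q_i = 0 with rivals' quantities fixed: 331 - 6q_i - 3q_j = 0.
By symmetry each firm produces the same amount; substituting q_j = q_i yields q_i = 331/9.
Price P = 355 - 3·(662/9) = 403/3.
Arcadia's profit: (403/3 - 24)·(331/9) = 4057.8148.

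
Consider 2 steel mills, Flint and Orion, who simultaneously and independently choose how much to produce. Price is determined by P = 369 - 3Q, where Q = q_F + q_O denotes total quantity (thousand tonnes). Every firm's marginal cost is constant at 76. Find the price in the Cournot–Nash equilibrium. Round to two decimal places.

Each firm earns π_i = (369 - 3Q)q_i - 76q_i.
Setting ∂π_i/∂q_i = 0 with rivals' quantities fixed: 293 - 6q_i - 3q_j = 0.
With identical firms every q_j equals q_i, so q_j = q_i and 293 = 9q_i, giving q_i = 293/9.
Total output Q = 586/9, so price P = 369 - 3·(586/9) = 521/3.

173.67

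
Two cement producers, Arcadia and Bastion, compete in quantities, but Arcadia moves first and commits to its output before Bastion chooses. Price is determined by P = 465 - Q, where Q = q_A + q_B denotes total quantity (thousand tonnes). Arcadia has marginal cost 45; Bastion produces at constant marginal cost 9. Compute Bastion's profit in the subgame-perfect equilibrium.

The follower Bastion best-responds to any q_A: π_B = (465 - Q)q_B - 9q_B.
Follower FOC: 456 - q_A - 2q_B = 0, so q_B(q_A) = (456 - q_A)/2.
Arcadia substitutes q_B(q_A) into its own profit: π_A = q_A(465 - q_A - (456 - q_A)/2) - 45q_A = (237 - (1/2)q_A)q_A - 45q_A.
Maximising: ∂π_A/∂q_A = 192 - q_A = 0, giving q_A = 192.
Then q_B = (456 - 192)/2 = 132.
Price P = 465 - 324 = 141.
Bastion's profit: (141 - 9)·132 = 17424.

17424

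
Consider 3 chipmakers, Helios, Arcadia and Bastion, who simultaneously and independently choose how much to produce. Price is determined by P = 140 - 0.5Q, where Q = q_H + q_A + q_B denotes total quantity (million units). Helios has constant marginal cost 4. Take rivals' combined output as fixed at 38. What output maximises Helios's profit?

With rivals' combined output fixed at 38, Helios's profit is π_H = (140 - (1/2)·38 - (1/2)q_H)q_H - (4q_H) = (121 - (1/2)q_H)q_H - (4q_H).
∂π_H/∂q_H = 117 - q_H = 0, so q_H = 117.

117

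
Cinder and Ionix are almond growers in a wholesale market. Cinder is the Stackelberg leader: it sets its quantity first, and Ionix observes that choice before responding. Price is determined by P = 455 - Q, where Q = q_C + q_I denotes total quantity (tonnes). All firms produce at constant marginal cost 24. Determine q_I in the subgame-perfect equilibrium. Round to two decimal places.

The follower Ionix best-responds to any q_C: π_I = (455 - Q)q_I - 24q_I.
Setting the follower's marginal profit to zero, 431 - q_C - 2q_I = 0, i.e. q_I = (431 - q_C)/2.
The leader anticipates this reaction. Substituting into P = 455 - Q gives P = 479/2 - (1/2)q_C, so π_C = (479/2 - (1/2)q_C)q_C - 24q_C.
Maximising: ∂π_C/∂q_C = 431/2 - q_C = 0, giving q_C = 431/2.
Then q_I = (431 - 431/2)/2 = 431/4.

107.75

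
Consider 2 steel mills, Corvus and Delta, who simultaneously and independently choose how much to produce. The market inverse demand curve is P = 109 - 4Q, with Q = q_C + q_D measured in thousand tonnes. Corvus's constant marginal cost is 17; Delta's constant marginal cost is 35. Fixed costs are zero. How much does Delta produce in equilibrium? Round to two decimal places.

4.67

Corvus's profit: π_C = (109 - 4Q)q_C - (17q_C). Setting ∂π_C/∂q_C = 0: 92 - 8q_C - 4(q_D) = 0.
Delta's profit: π_D = (109 - 4Q)q_D - (35q_D). Setting ∂π_D/∂q_D = 0: 74 - 8q_D - 4(q_C) = 0.
Rearranging gives the reaction functions q_C = (92 - 4q_D)/8 and q_D = (74 - 4q_C)/8.
Solving the pair: q_C = 55/6, q_D = 14/3.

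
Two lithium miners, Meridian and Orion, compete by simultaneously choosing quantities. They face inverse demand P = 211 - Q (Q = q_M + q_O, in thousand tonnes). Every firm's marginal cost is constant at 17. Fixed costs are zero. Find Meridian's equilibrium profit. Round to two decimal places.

4181.78

A representative firm's profit is π_i = q_i(211 - Q) - 17q_i.
First-order condition (treating rivals' output as given): 194 - 2q_i - q_j = 0.
With identical firms every q_j equals q_i, so q_j = q_i and 194 = 3q_i, giving q_i = 194/3.
Price P = 211 - 388/3 = 245/3.
Meridian's profit: (245/3 - 17)·(194/3) = 4181.7778.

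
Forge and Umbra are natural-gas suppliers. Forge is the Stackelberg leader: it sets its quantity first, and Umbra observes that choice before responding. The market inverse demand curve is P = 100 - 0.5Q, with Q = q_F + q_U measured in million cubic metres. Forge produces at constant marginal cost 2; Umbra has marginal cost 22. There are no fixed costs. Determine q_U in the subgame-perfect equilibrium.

19

The follower Umbra best-responds to any q_F: π_U = (100 - 0.5Q)q_U - 22q_U.
∂π_U/∂q_U = 78 - (1/2)q_F - q_U = 0 gives the reaction function q_U = (78 - (1/2)q_F).
Forge substitutes q_U(q_F) into its own profit: π_F = q_F(100 - (1/2)q_F - (78 - (1/2)q_F)/2) - 2q_F = (61 - (1/4)q_F)q_F - 2q_F.
Maximising: ∂π_F/∂q_F = 59 - (1/2)q_F = 0, giving q_F = 118.
Then q_U = (78 - (1/2)·118) = 19.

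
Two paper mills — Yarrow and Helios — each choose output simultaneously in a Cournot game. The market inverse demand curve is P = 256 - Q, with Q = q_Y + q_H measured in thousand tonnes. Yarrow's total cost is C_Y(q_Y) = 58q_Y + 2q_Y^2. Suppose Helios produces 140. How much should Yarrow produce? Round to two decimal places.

With the rival's output fixed at 140, Yarrow's profit is π_Y = (256 - 140 - q_Y)q_Y - (58q_Y + 2q_Y²) = (116 - q_Y)q_Y - (58q_Y + 2q_Y²).
∂π_Y/∂q_Y = 58 - 6q_Y = 0, so q_Y = 29/3.

9.67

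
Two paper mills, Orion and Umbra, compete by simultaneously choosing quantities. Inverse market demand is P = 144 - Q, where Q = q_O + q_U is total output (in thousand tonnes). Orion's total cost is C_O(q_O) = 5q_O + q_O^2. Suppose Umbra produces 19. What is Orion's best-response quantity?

30

With the rival's output fixed at 19, Orion's profit is π_O = (144 - 19 - q_O)q_O - (5q_O + q_O²) = (125 - q_O)q_O - (5q_O + q_O²).
∂π_O/∂q_O = 120 - 4q_O = 0, so q_O = 30.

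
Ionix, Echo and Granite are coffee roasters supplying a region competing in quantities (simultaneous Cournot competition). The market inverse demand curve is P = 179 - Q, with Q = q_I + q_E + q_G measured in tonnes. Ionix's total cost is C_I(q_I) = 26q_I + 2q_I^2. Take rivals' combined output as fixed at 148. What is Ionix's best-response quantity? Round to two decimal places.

0.83

With rivals' combined output fixed at 148, Ionix's profit is π_I = (179 - 148 - q_I)q_I - (26q_I + 2q_I²) = (31 - q_I)q_I - (26q_I + 2q_I²).
∂π_I/∂q_I = 5 - 6q_I = 0, so q_I = 5/6.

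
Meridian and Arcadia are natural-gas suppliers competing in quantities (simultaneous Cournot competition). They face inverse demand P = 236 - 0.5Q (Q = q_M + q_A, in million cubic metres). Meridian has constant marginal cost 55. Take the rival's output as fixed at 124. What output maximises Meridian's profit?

119

With the rival's output fixed at 124, Meridian's profit is π_M = (236 - (1/2)·124 - (1/2)q_M)q_M - (55q_M) = (174 - (1/2)q_M)q_M - (55q_M).
∂π_M/∂q_M = 119 - q_M = 0, so q_M = 119.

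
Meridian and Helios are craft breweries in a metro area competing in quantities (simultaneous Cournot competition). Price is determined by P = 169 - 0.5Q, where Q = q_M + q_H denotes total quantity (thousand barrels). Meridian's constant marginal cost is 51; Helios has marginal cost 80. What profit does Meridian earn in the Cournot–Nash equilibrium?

4802

Meridian's profit: π_M = (169 - 0.5Q)q_M - (51q_M). Setting ∂π_M/∂q_M = 0: 118 - q_M - (1/2)(q_H) = 0.
Helios's profit: π_H = (169 - 0.5Q)q_H - (80q_H). Setting ∂π_H/∂q_H = 0: 89 - q_H - (1/2)(q_M) = 0.
Best responses: q_M = (118 - (1/2)q_H), q_H = (89 - (1/2)q_M).
Substituting one into the other gives q_M = 98 and q_H = 40.
Price P = 169 - (1/2)·138 = 100.
Meridian's profit: (100 - 51)·98 = 4802.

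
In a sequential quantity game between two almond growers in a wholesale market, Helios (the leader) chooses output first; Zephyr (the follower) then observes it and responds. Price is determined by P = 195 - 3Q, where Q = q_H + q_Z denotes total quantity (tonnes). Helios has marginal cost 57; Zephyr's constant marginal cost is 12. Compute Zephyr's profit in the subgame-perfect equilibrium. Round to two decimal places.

The follower Zephyr best-responds to any q_H: π_Z = (195 - 3Q)q_Z - 12q_Z.
Follower FOC: 183 - 3q_H - 6q_Z = 0, so q_Z(q_H) = (183 - 3q_H)/6.
Helios substitutes q_Z(q_H) into its own profit: π_H = q_H(195 - 3q_H - (183 - 3q_H)/2) - 57q_H = (207/2 - (3/2)q_H)q_H - 57q_H.
Maximising: ∂π_H/∂q_H = 93/2 - 3q_H = 0, giving q_H = 31/2.
Then q_Z = (183 - 3·(31/2))/6 = 91/4.
Price P = 195 - 3·(153/4) = 321/4.
Zephyr's profit: (321/4 - 12)·(91/4) = 1552.6875.

1552.69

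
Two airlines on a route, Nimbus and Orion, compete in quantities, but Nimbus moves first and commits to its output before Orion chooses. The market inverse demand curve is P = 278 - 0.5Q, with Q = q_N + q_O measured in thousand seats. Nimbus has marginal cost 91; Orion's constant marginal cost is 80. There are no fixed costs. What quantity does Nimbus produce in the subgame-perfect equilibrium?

Solve by backward induction. Given q_N, the follower Orion maximises π_O = (278 - (1/2)q_N - (1/2)q_O)q_O - 80q_O.
Follower FOC: 198 - (1/2)q_N - q_O = 0, so q_O(q_N) = (198 - (1/2)q_N).
Nimbus substitutes q_O(q_N) into its own profit: π_N = q_N(278 - (1/2)q_N - (198 - (1/2)q_N)/2) - 91q_N = (179 - (1/4)q_N)q_N - 91q_N.
Leader FOC: 88 - (1/2)q_N = 0, so q_N = 176.
Then q_O = (198 - (1/2)·176) = 110.

176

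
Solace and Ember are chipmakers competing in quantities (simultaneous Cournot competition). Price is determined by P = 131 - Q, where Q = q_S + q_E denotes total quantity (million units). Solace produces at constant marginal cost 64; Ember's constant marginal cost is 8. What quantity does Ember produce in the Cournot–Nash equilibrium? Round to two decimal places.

59.67

Solace's profit: π_S = (131 - Q)q_S - (64q_S). Setting ∂π_S/∂q_S = 0: 67 - 2q_S - (q_E) = 0.
Ember's first-order condition: 123 - 2q_E - (q_S) = 0.
So q_S = (67 - q_E)/2 and q_E = (123 - q_S)/2.
Substituting one into the other gives q_S = 11/3 and q_E = 179/3.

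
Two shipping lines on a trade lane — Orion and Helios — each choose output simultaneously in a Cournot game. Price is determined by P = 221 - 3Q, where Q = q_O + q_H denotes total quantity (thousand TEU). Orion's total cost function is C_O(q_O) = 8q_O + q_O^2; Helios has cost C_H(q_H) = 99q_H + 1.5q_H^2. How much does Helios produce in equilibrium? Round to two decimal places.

5.35

Orion's profit: π_O = (221 - 3Q)q_O - (8q_O + q_O²). Setting ∂π_O/∂q_O = 0: 213 - 8q_O - 3(q_H) = 0.
Helios's first-order condition: 122 - 9q_H - 3(q_O) = 0.
Best responses: q_O = (213 - 3q_H)/8, q_H = (122 - 3q_O)/9.
Substituting one into the other gives q_O = 517/21 and q_H = 337/63.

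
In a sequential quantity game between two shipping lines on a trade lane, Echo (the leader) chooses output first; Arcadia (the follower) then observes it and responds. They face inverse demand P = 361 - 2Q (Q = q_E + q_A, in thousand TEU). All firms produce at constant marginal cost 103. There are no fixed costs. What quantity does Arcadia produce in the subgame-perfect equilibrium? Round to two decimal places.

The follower Arcadia best-responds to any q_E: π_A = (361 - 2Q)q_A - 103q_A.
Follower FOC: 258 - 2q_E - 4q_A = 0, so q_A(q_E) = (258 - 2q_E)/4.
Echo substitutes q_A(q_E) into its own profit: π_E = q_E(361 - 2q_E - (258 - 2q_E)/2) - 103q_E = (232 - q_E)q_E - 103q_E.
Maximising: ∂π_E/∂q_E = 129 - 2q_E = 0, giving q_E = 129/2.
Then q_A = (258 - 2·(129/2))/4 = 129/4.

32.25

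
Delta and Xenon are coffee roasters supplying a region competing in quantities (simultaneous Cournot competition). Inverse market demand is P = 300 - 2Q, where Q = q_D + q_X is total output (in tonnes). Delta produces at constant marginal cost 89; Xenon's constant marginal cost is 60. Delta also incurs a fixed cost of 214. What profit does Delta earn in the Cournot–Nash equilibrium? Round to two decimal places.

1626.22

Delta's profit: π_D = (300 - 2Q)q_D - (89q_D). Setting ∂π_D/∂q_D = 0: 211 - 4q_D - 2(q_X) = 0.
Xenon's profit: π_X = (300 - 2Q)q_X - (60q_X). Setting ∂π_X/∂q_X = 0: 240 - 4q_X - 2(q_D) = 0.
So q_D = (211 - 2q_X)/4 and q_X = (240 - 2q_D)/4.
Solving the pair: q_D = 91/3, q_X = 269/6.
Price P = 300 - 2·(451/6) = 449/3.
Delta's profit: (449/3 - 89)·(91/3) - 214 = 1626.2222.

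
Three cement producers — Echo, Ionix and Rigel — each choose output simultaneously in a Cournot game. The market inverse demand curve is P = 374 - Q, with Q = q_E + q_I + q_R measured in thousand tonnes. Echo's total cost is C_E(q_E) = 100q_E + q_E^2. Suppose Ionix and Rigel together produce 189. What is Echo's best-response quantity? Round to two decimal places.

With rivals' combined output fixed at 189, Echo's profit is π_E = (374 - 189 - q_E)q_E - (100q_E + q_E²) = (185 - q_E)q_E - (100q_E + q_E²).
∂π_E/∂q_E = 85 - 4q_E = 0, so q_E = 85/4.

21.25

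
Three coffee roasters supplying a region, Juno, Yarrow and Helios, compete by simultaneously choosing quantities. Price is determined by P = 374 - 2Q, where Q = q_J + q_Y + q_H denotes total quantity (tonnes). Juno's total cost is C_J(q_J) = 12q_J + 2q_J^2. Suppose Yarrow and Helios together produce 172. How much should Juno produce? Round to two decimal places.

With rivals' combined output fixed at 172, Juno's profit is π_J = (374 - 2·172 - 2q_J)q_J - (12q_J + 2q_J²) = (30 - 2q_J)q_J - (12q_J + 2q_J²).
∂π_J/∂q_J = 18 - 8q_J = 0, so q_J = 9/4.

2.25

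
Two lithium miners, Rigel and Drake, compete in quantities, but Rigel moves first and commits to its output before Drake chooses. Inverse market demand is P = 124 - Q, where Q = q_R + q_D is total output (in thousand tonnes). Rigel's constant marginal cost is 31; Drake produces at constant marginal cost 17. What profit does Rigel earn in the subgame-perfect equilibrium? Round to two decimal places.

780.13

Solve by backward induction. Given q_R, the follower Drake maximises π_D = (124 - q_R - q_D)q_D - 17q_D.
Follower FOC: 107 - q_R - 2q_D = 0, so q_D(q_R) = (107 - q_R)/2.
The leader anticipates this reaction. Substituting into P = 124 - Q gives P = 141/2 - (1/2)q_R, so π_R = (141/2 - (1/2)q_R)q_R - 31q_R.
Leader FOC: 79/2 - q_R = 0, so q_R = 79/2.
Then q_D = (107 - 79/2)/2 = 135/4.
Price P = 124 - 293/4 = 203/4.
Rigel's profit: (203/4 - 31)·(79/2) = 780.1250.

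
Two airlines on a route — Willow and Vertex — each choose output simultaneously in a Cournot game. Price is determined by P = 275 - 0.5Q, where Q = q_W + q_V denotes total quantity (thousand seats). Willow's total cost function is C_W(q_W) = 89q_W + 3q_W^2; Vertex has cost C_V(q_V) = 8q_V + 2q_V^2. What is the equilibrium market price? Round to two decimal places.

237.99

Willow's profit: π_W = (275 - 0.5Q)q_W - (89q_W + 3q_W²). Setting ∂π_W/∂q_W = 0: 186 - 7q_W - (1/2)(q_V) = 0.
Vertex's first-order condition: 267 - 5q_V - (1/2)(q_W) = 0.
So q_W = (186 - (1/2)q_V)/7 and q_V = (267 - (1/2)q_W)/5.
Solving the pair: q_W = 22.9209, q_V = 51.1079.
Total output Q = 74.0288, so price P = 275 - (1/2)·74.0288 = 237.9856.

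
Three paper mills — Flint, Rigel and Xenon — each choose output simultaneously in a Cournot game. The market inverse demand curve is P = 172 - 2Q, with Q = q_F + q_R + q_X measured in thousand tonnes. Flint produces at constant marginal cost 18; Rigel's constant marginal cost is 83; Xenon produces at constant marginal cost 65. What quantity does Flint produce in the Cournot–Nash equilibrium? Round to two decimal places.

33.25

Flint's profit: π_F = (172 - 2Q)q_F - (18q_F). Setting ∂π_F/∂q_F = 0: 154 - 4q_F - 2(q_R + q_X) = 0.
Rigel's first-order condition: 89 - 4q_R - 2(q_F + q_X) = 0.
Xenon's first-order condition: 107 - 4q_X - 2(q_F + q_R) = 0.
Adding the 3 conditions: 350 − 4Q − 4Q = 0, i.e. Q = 175/4.
Back-substituting: q_F = (154 − 175/2)/2 = 133/4, q_R = (89 − 175/2)/2 = 3/4, q_X = (107 − 175/2)/2 = 39/4.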